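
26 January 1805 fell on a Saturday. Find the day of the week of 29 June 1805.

January 1805: 31 − 26 = 5 days remain.
Then February 1805 (28), March (31), April (30), May (31): 28 + 31 + 30 + 31 = 120 days.
June 1–29, 1805: 29 days.
Total: 5 + 120 + 29 = 154 days.
154 is a multiple of 7, so 29 June 1805 falls on the same weekday: Saturday.

Saturday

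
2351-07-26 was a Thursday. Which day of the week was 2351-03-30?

Count forward from the earlier date (March 30, 2351) to the later (July 26, 2351):
March 2351: 31 − 30 = 1 day remains.
Then April (30), May (31), June (30): 30 + 31 + 30 = 91 days.
July 1–26, 2351: 26 days.
Total: 1 + 91 + 26 = 118 days.
118 mod 7 = 6, so 6 days before Thursday is Friday.

Friday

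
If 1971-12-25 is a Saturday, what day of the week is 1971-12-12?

Count forward from the earlier date (December 12, 1971) to the later (December 25, 1971):
Within December 1971: 25 − 12 = 13 days.
13 mod 7 = 6, so 6 days before Saturday is Sunday.

Sunday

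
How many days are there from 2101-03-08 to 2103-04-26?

779

March 8, 2101 → March 8, 2102: 365 days.
March 8, 2102 → March 8, 2103: 365 days.
March 2103: 31 − 8 = 23 days remain.
April 1–26, 2103: 26 days.
Residual: 49 days.
Total: 779 days.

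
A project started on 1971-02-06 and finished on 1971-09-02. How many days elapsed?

February 1971: 28 − 6 = 22 days remain (1971 is not a leap year, so February has 28 days).
Then March (31), April (30), May (31), June (30), July (31), August (31): 31 + 30 + 31 + 30 + 31 + 31 = 184 days.
September 1–2, 1971: 2 days.
Total: 22 + 184 + 2 = 208 days.

208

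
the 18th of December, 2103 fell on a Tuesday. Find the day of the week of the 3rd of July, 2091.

Count forward from the earlier date (July 3, 2091) to the later (December 18, 2103):
Day-of-year of July 3, 2091: 184.
Day-of-year of December 18, 2103: 352.
2091 has 365 days, so 365 − 184 = 181 days remain in 2091.
Full years 2092–2102: 9 common + 2 leap = 9×365 + 2×366 = 4017 days.
Total: 181 + 4017 + 352 = 4550 days.
4550 is a multiple of 7, so the 3rd of July, 2091 falls on the same weekday: Tuesday.

Tuesday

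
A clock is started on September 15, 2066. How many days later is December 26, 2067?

September 15, 2066 → September 15, 2067: 365 days.
September 2067: 30 − 15 = 15 days remain.
Then October (31), November (30): 31 + 30 = 61 days.
December 1–26, 2067: 26 days.
Residual: 102 days.
Total: 467 days.

467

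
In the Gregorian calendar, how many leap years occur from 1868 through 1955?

Years divisible by 4: 1868, 1872, …, 1952 — 22 in all.
Of these, 1900 is divisible by 100 but not 400, so not leap.
Leap years: 22 − 1 = 21.

21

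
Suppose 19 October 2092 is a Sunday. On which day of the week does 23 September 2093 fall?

Wednesday

Day-of-year of October 19, 2092: 293.
Day-of-year of September 23, 2093: 266.
2092 has 366 days, so 366 − 293 = 73 days remain in 2092.
Total: 73 + 266 = 339 days.
339 mod 7 = 3, so 3 days after Sunday is Wednesday.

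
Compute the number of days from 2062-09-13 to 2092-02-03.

Day-of-year of September 13, 2062: 256.
Day-of-year of February 3, 2092: 34.
2062 has 365 days, so 365 − 256 = 109 days remain in 2062.
Full years 2063–2091: 22 common + 7 leap = 22×365 + 7×366 = 10592 days.
Total: 109 + 10592 + 34 = 10735 days.

10735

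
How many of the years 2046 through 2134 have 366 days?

21

Years divisible by 4: 2048, 2052, …, 2132 — 22 in all.
Of these, 2100 is divisible by 100 but not 400, so not leap.
Leap years: 22 − 1 = 21.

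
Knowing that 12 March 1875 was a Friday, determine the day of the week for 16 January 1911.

From March 12, 1875 to March 12, 1910: 35 years, of which 8 contain a Feb 29 — 27×365 + 8×366 = 12783 days.
(1900 is not a leap year (divisible by 100 but not 400).)
March 1910: 31 − 12 = 19 days remain.
Then 9 full months totalling 275 days.
January 1–16, 1911: 16 days.
Residual: 310 days.
Total: 13093 days.
13093 mod 7 = 3, so 3 days after Friday is Monday.

Monday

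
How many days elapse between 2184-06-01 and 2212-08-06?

10292

From June 1, 2184 to June 1, 2212: 28 years, of which 6 contain a Feb 29 — 22×365 + 6×366 = 10226 days.
(2200 is not a leap year (divisible by 100 but not 400).)
June 2212: 30 − 1 = 29 days remain.
Then July (31): 31 days.
August 1–6, 2212: 6 days.
Residual: 66 days.
Total: 10292 days.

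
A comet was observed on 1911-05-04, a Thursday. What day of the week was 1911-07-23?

May 1911: 31 − 4 = 27 days remain.
Then June (30): 30 days.
July 1–23, 1911: 23 days.
Total: 27 + 30 + 23 = 80 days.
80 mod 7 = 3, so 3 days after Thursday is Sunday.

Sunday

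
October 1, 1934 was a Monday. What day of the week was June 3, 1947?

Tuesday

From October 1, 1934 to October 1, 1946: 12 years, of which 3 contain a Feb 29 — 9×365 + 3×366 = 4383 days.
October 1946: 31 − 1 = 30 days remain.
Then November (30), December (31), January (31), February 1947 (28), March (31), April (30), May (31): 30 + 31 + 31 + 28 + 31 + 30 + 31 = 212 days.
June 1–3, 1947: 3 days.
Residual: 245 days.
Total: 4628 days.
4628 mod 7 = 1, so 1 day after Monday is Tuesday.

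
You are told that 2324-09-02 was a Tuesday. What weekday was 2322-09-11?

Monday

Count forward from the earlier date (September 11, 2322) to the later (September 2, 2324):
Day-of-year of September 11, 2322: 254.
Day-of-year of September 2, 2324: 246.
2322 has 365 days, so 365 − 254 = 111 days remain in 2322.
Full years: 2323: 365. Sum = 365.
Total: 111 + 365 + 246 = 722 days.
722 mod 7 = 1, so 1 day before Tuesday is Monday.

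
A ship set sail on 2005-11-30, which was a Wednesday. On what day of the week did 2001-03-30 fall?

Friday

Count forward from the earlier date (March 30, 2001) to the later (November 30, 2005):
March 30, 2001 → March 30, 2002: 365 days.
March 30, 2002 → March 30, 2003: 365 days.
March 30, 2003 → March 30, 2004: 366 days (2004 is a leap year).
March 30, 2004 → March 30, 2005: 365 days.
March 2005: 31 − 30 = 1 day remains.
Then April (30), May (31), June (30), July (31), August (31), September (30), October (31): 30 + 31 + 30 + 31 + 31 + 30 + 31 = 214 days.
November 1–30, 2005: 30 days.
Residual: 245 days.
Total: 1706 days.
1706 mod 7 = 5, so 5 days before Wednesday is Friday.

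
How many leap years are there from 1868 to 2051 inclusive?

45

Years divisible by 4: 1868, 1872, …, 2048 — 46 in all.
Of these, 1900 is divisible by 100 but not 400, so not leap.
2000 is divisible by 400, so still leap.
Leap years: 46 − 1 = 45.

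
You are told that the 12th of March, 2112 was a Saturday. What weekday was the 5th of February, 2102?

Count forward from the earlier date (February 5, 2102) to the later (March 12, 2112):
From February 5, 2102 to February 5, 2112: 10 years, of which 2 contain a Feb 29 — 8×365 + 2×366 = 3652 days.
February 2112: 29 − 5 = 24 days remain (2112 is a leap year, so February has 29 days).
March 1–12, 2112: 12 days.
Residual: 36 days.
Total: 3688 days.
3688 mod 7 = 6, so 6 days before Saturday is Sunday.

Sunday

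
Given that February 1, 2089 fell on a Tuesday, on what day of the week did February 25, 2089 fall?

Friday

Within February 2089: 25 − 1 = 24 days.
24 mod 7 = 3, so 3 days after Tuesday is Friday.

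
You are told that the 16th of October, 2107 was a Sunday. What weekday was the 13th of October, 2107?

Thursday

Count forward from the earlier date (October 13, 2107) to the later (October 16, 2107):
Within October 2107: 16 − 13 = 3 days.
3 mod 7 = 3, so 3 days before Sunday is Thursday.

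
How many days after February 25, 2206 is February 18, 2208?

February 2206: 28 − 25 = 3 days remain (2206 is not a leap year, so February has 28 days).
Then 23 full months totalling 702 days.
February 1–18, 2208: 18 days (2208 is a leap year).
Total: 3 + 702 + 18 = 723 days.

723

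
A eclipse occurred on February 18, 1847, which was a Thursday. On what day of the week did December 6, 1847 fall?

Monday

February 1847: 28 − 18 = 10 days remain (1847 is not a leap year, so February has 28 days).
Then 9 full months totalling 275 days.
December 1–6, 1847: 6 days.
Total: 10 + 275 + 6 = 291 days.
291 mod 7 = 4, so 4 days after Thursday is Monday.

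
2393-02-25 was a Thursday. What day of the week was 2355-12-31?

Saturday

Count forward from the earlier date (December 31, 2355) to the later (February 25, 2393):
From December 31, 2355 to December 31, 2392: 37 years, of which 10 contain a Feb 29 — 27×365 + 10×366 = 13515 days.
December 2392: 31 − 31 = 0 days remain.
Then January (31): 31 days.
February 1–25, 2393: 25 days (2393 is not a leap year).
Residual: 56 days.
Total: 13571 days.
13571 mod 7 = 5, so 5 days before Thursday is Saturday.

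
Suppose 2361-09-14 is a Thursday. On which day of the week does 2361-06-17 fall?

Count forward from the earlier date (June 17, 2361) to the later (September 14, 2361):
June 2361: 30 − 17 = 13 days remain.
Then July (31), August (31): 31 + 31 = 62 days.
September 1–14, 2361: 14 days.
Total: 13 + 62 + 14 = 89 days.
89 mod 7 = 5, so 5 days before Thursday is Saturday.

Saturday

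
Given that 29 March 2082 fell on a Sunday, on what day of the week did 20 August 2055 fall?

Count forward from the earlier date (August 20, 2055) to the later (March 29, 2082):
From August 20, 2055 to August 20, 2081: 26 years, of which 7 contain a Feb 29 — 19×365 + 7×366 = 9497 days.
August 2081: 31 − 20 = 11 days remain.
Then September (30), October (31), November (30), December (31), January (31), February 2082 (28): 30 + 31 + 30 + 31 + 31 + 28 = 181 days.
March 1–29, 2082: 29 days.
Residual: 221 days.
Total: 9718 days.
9718 mod 7 = 2, so 2 days before Sunday is Friday.

Friday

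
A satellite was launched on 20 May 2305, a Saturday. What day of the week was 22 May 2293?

Count forward from the earlier date (May 22, 2293) to the later (May 20, 2305):
From May 22, 2293 to May 22, 2304: 11 years, of which 2 contain a Feb 29 — 9×365 + 2×366 = 4017 days.
(2300 is not a leap year (divisible by 100 but not 400).)
May 2304: 31 − 22 = 9 days remain.
Then 11 full months totalling 334 days.
May 1–20, 2305: 20 days.
Residual: 363 days.
Total: 4380 days.
4380 mod 7 = 5, so 5 days before Saturday is Monday.

Monday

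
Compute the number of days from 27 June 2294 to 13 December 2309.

5647

From June 27, 2294 to June 27, 2309: 15 years, of which 3 contain a Feb 29 — 12×365 + 3×366 = 5478 days.
(2300 is not a leap year (divisible by 100 but not 400).)
June 2309: 30 − 27 = 3 days remain.
Then July (31), August (31), September (30), October (31), November (30): 31 + 31 + 30 + 31 + 30 = 153 days.
December 1–13, 2309: 13 days.
Residual: 169 days.
Total: 5647 days.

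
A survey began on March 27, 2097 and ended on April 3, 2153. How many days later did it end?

20460

Day-of-year of March 27, 2097: 86.
Day-of-year of April 3, 2153: 93.
2097 has 365 days, so 365 − 86 = 279 days remain in 2097.
Full years 2098–2152: 42 common + 13 leap = 42×365 + 13×366 = 20088 days.
Total: 279 + 20088 + 93 = 20460 days.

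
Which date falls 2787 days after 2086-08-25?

2094-04-12

Count 2787 days after August 25, 2086:
Day-of-year of August 25, 2086: 237.
Day-of-year of April 12, 2094: 102.
2086 has 365 days, so 365 − 237 = 128 days remain in 2086.
Full years 2087–2093: 5 common + 2 leap = 5×365 + 2×366 = 2557 days.
Total: 128 + 2557 + 102 = 2787 days.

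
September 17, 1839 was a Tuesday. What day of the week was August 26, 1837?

Count forward from the earlier date (August 26, 1837) to the later (September 17, 1839):
Day-of-year of August 26, 1837: 238.
Day-of-year of September 17, 1839: 260.
1837 has 365 days, so 365 − 238 = 127 days remain in 1837.
Full years: 1838: 365. Sum = 365.
Total: 127 + 365 + 260 = 752 days.
752 mod 7 = 3, so 3 days before Tuesday is Saturday.

Saturday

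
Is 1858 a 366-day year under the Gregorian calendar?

1858 is not a leap year.

No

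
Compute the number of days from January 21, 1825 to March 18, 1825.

56

January 1825: 31 − 21 = 10 days remain.
Then February 1825 (28): 28 days.
March 1–18, 1825: 18 days.
Total: 10 + 28 + 18 = 56 days.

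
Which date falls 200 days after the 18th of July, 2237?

the 3rd of February, 2238

Count 200 days after July 18, 2237:
July 2237: 31 − 18 = 13 days remain.
Then August (31), September (30), October (31), November (30), December (31), January (31): 31 + 30 + 31 + 30 + 31 + 31 = 184 days.
February 1–3, 2238: 3 days (2238 is not a leap year).
Total: 13 + 184 + 3 = 200 days.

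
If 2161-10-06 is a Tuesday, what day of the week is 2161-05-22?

Friday

Count forward from the earlier date (May 22, 2161) to the later (October 6, 2161):
May 2161: 31 − 22 = 9 days remain.
Then June (30), July (31), August (31), September (30): 30 + 31 + 31 + 30 = 122 days.
October 1–6, 2161: 6 days.
Total: 9 + 122 + 6 = 137 days.
137 mod 7 = 4, so 4 days before Tuesday is Friday.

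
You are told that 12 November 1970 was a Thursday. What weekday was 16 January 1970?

Count forward from the earlier date (January 16, 1970) to the later (November 12, 1970):
January 1970: 31 − 16 = 15 days remain.
Then 9 full months totalling 273 days.
November 1–12, 1970: 12 days.
Total: 15 + 273 + 12 = 300 days.
300 mod 7 = 6, so 6 days before Thursday is Friday.

Friday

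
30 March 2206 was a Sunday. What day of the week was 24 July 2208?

Sunday

March 2206: 31 − 30 = 1 day remains.
Then 27 full months totalling 822 days.
July 1–24, 2208: 24 days.
Total: 1 + 822 + 24 = 847 days.
847 is a multiple of 7, so 24 July 2208 falls on the same weekday: Sunday.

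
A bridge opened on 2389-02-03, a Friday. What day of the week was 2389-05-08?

Monday

February 2389: 28 − 3 = 25 days remain (2389 is not a leap year, so February has 28 days).
Then March (31), April (30): 31 + 30 = 61 days.
May 1–8, 2389: 8 days.
Total: 25 + 61 + 8 = 94 days.
94 mod 7 = 3, so 3 days after Friday is Monday.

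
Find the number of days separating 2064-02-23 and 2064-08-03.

162

February 2064: 29 − 23 = 6 days remain (2064 is a leap year, so February has 29 days).
Then March (31), April (30), May (31), June (30), July (31): 31 + 30 + 31 + 30 + 31 = 153 days.
August 1–3, 2064: 3 days.
Total: 6 + 153 + 3 = 162 days.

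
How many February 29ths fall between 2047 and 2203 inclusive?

37

Years divisible by 4: 2048, 2052, …, 2200 — 39 in all.
Of these, 2100, 2200 are divisible by 100 but not 400, so not leap.
Leap years: 39 − 2 = 37.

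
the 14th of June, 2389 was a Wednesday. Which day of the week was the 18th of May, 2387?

Count forward from the earlier date (May 18, 2387) to the later (June 14, 2389):
May 18, 2387 → May 18, 2388: 366 days (2388 is a leap year).
May 18, 2388 → May 18, 2389: 365 days.
May 2389: 31 − 18 = 13 days remain.
June 1–14, 2389: 14 days.
Residual: 27 days.
Total: 758 days.
758 mod 7 = 2, so 2 days before Wednesday is Monday.

Monday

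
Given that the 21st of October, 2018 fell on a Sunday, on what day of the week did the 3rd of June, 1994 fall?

Count forward from the earlier date (June 3, 1994) to the later (October 21, 2018):
Day-of-year of June 3, 1994: 154.
Day-of-year of October 21, 2018: 294.
1994 has 365 days, so 365 − 154 = 211 days remain in 1994.
Full years 1995–2017: 17 common + 6 leap = 17×365 + 6×366 = 8401 days.
Total: 211 + 8401 + 294 = 8906 days.
8906 mod 7 = 2, so 2 days before Sunday is Friday.

Friday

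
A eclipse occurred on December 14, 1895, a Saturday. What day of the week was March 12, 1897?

Day-of-year of December 14, 1895: 348.
Day-of-year of March 12, 1897: 71.
1895 has 365 days, so 365 − 348 = 17 days remain in 1895.
Full years: 1896: 366. Sum = 366.
Total: 17 + 366 + 71 = 454 days.
454 mod 7 = 6, so 6 days after Saturday is Friday.

Friday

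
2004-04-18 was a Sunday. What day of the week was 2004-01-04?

Count forward from the earlier date (January 4, 2004) to the later (April 18, 2004):
January 2004: 31 − 4 = 27 days remain.
Then February 2004 (29), March (31): 29 + 31 = 60 days.
April 1–18, 2004: 18 days.
Total: 27 + 60 + 18 = 105 days.
105 is a multiple of 7, so 2004-01-04 falls on the same weekday: Sunday.

Sunday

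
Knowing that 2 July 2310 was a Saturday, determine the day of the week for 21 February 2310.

Monday

Count forward from the earlier date (February 21, 2310) to the later (July 2, 2310):
February 2310: 28 − 21 = 7 days remain (2310 is not a leap year, so February has 28 days).
Then March (31), April (30), May (31), June (30): 31 + 30 + 31 + 30 = 122 days.
July 1–2, 2310: 2 days.
Total: 7 + 122 + 2 = 131 days.
131 mod 7 = 5, so 5 days before Saturday is Monday.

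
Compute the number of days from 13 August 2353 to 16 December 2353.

125

August 2353: 31 − 13 = 18 days remain.
Then September (30), October (31), November (30): 30 + 31 + 30 = 91 days.
December 1–16, 2353: 16 days.
Total: 18 + 91 + 16 = 125 days.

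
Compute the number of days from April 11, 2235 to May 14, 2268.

12087

Day-of-year of April 11, 2235: 101.
Day-of-year of May 14, 2268: 135.
2235 has 365 days, so 365 − 101 = 264 days remain in 2235.
Full years 2236–2267: 24 common + 8 leap = 24×365 + 8×366 = 11688 days.
Total: 264 + 11688 + 135 = 12087 days.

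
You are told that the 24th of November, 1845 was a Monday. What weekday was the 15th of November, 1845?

Saturday

Count forward from the earlier date (November 15, 1845) to the later (November 24, 1845):
Within November 1845: 24 − 15 = 9 days.
9 mod 7 = 2, so 2 days before Monday is Saturday.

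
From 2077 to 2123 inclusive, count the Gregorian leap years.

10

Years divisible by 4 in [2077, 2123]: 2080, 2084, 2088, 2092, 2096, 2100, 2104, 2108, 2112, 2116, 2120.
Of these, 2100 is divisible by 100 but not 400, so not leap.
Leap years: 11 − 1 = 10.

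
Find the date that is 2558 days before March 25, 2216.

March 24, 2209

Count 2558 days before March 25, 2216:
From March 24, 2209 to March 24, 2216: 7 years, of which 2 contain a Feb 29 — 5×365 + 2×366 = 2557 days.
Within March 2216: 25 − 24 = 1 day.
Total: 2558 days.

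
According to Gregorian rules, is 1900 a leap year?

1900 is not a leap year (divisible by 100 but not 400).

No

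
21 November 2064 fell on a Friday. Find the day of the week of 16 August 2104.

Day-of-year of November 21, 2064: 326.
Day-of-year of August 16, 2104: 229.
2064 has 366 days, so 366 − 326 = 40 days remain in 2064.
Full years 2065–2103: 31 common + 8 leap = 31×365 + 8×366 = 14243 days.
Total: 40 + 14243 + 229 = 14512 days.
14512 mod 7 = 1, so 1 day after Friday is Saturday.

Saturday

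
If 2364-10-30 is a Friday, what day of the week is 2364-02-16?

Sunday

Count forward from the earlier date (February 16, 2364) to the later (October 30, 2364):
February 2364: 29 − 16 = 13 days remain (2364 is a leap year, so February has 29 days).
Then March (31), April (30), May (31), June (30), July (31), August (31), September (30): 31 + 30 + 31 + 30 + 31 + 31 + 30 = 214 days.
October 1–30, 2364: 30 days.
Total: 13 + 214 + 30 = 257 days.
257 mod 7 = 5, so 5 days before Friday is Sunday.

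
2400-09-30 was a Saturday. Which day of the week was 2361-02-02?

Count forward from the earlier date (February 2, 2361) to the later (September 30, 2400):
From February 2, 2361 to February 2, 2400: 39 years, of which 9 contain a Feb 29 — 30×365 + 9×366 = 14244 days.
February 2400: 29 − 2 = 27 days remain (2400 is a leap year (divisible by 400), so February has 29 days).
Then March (31), April (30), May (31), June (30), July (31), August (31): 31 + 30 + 31 + 30 + 31 + 31 = 184 days.
September 1–30, 2400: 30 days.
Residual: 241 days.
Total: 14485 days.
14485 mod 7 = 2, so 2 days before Saturday is Thursday.

Thursday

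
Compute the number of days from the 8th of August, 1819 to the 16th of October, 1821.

August 8, 1819 → August 8, 1820: 366 days (1820 is a leap year).
August 8, 1820 → August 8, 1821: 365 days.
August 1821: 31 − 8 = 23 days remain.
Then September (30): 30 days.
October 1–16, 1821: 16 days.
Residual: 69 days.
Total: 800 days.

800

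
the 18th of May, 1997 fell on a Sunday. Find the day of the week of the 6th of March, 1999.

Saturday

May 1997: 31 − 18 = 13 days remain.
Then 21 full months totalling 638 days.
March 1–6, 1999: 6 days.
Total: 13 + 638 + 6 = 657 days.
657 mod 7 = 6, so 6 days after Sunday is Saturday.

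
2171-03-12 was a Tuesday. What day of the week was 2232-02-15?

From March 12, 2171 to March 12, 2231: 60 years, of which 14 contain a Feb 29 — 46×365 + 14×366 = 21914 days.
(2200 is not a leap year (divisible by 100 but not 400).)
March 2231: 31 − 12 = 19 days remain.
Then 10 full months totalling 306 days.
February 1–15, 2232: 15 days (2232 is a leap year).
Residual: 340 days.
Total: 22254 days.
22254 mod 7 = 1, so 1 day after Tuesday is Wednesday.

Wednesday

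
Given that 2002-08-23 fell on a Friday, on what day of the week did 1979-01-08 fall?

Monday

Count forward from the earlier date (January 8, 1979) to the later (August 23, 2002):
From January 8, 1979 to January 8, 2002: 23 years, of which 6 contain a Feb 29 — 17×365 + 6×366 = 8401 days.
(2000 is a leap year (divisible by 400).)
January 2002: 31 − 8 = 23 days remain.
Then February 2002 (28), March (31), April (30), May (31), June (30), July (31): 28 + 31 + 30 + 31 + 30 + 31 = 181 days.
August 1–23, 2002: 23 days.
Residual: 227 days.
Total: 8628 days.
8628 mod 7 = 4, so 4 days before Friday is Monday.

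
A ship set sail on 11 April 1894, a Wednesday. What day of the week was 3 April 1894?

Tuesday

Count forward from the earlier date (April 3, 1894) to the later (April 11, 1894):
Within April 1894: 11 − 3 = 8 days.
8 mod 7 = 1, so 1 day before Wednesday is Tuesday.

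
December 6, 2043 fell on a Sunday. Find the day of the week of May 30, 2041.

Thursday

Count forward from the earlier date (May 30, 2041) to the later (December 6, 2043):
Day-of-year of May 30, 2041: 150.
Day-of-year of December 6, 2043: 340.
2041 has 365 days, so 365 − 150 = 215 days remain in 2041.
Full years: 2042: 365. Sum = 365.
Total: 215 + 365 + 340 = 920 days.
920 mod 7 = 3, so 3 days before Sunday is Thursday.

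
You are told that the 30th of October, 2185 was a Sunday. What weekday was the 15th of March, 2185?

Count forward from the earlier date (March 15, 2185) to the later (October 30, 2185):
March 2185: 31 − 15 = 16 days remain.
Then April (30), May (31), June (30), July (31), August (31), September (30): 30 + 31 + 30 + 31 + 31 + 30 = 183 days.
October 1–30, 2185: 30 days.
Total: 16 + 183 + 30 = 229 days.
229 mod 7 = 5, so 5 days before Sunday is Tuesday.

Tuesday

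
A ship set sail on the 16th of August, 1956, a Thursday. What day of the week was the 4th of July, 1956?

Wednesday

Count forward from the earlier date (July 4, 1956) to the later (August 16, 1956):
July 1956: 31 − 4 = 27 days remain.
August 1–16, 1956: 16 days.
Total: 27 + 16 = 43 days.
43 mod 7 = 1, so 1 day before Thursday is Wednesday.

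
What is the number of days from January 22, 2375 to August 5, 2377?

926

Day-of-year of January 22, 2375: 22.
Day-of-year of August 5, 2377: 217.
2375 has 365 days, so 365 − 22 = 343 days remain in 2375.
Full years: 2376: 366. Sum = 366.
Total: 343 + 366 + 217 = 926 days.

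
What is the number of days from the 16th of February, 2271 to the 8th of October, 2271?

February 2271: 28 − 16 = 12 days remain (2271 is not a leap year, so February has 28 days).
Then March (31), April (30), May (31), June (30), July (31), August (31), September (30): 31 + 30 + 31 + 30 + 31 + 31 + 30 = 214 days.
October 1–8, 2271: 8 days.
Total: 12 + 214 + 8 = 234 days.

234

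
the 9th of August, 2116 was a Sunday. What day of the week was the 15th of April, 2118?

August 2116: 31 − 9 = 22 days remain.
Then 19 full months totalling 577 days.
April 1–15, 2118: 15 days.
Total: 22 + 577 + 15 = 614 days.
614 mod 7 = 5, so 5 days after Sunday is Friday.

Friday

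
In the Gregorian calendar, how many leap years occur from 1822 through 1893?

Years divisible by 4: 1824, 1828, …, 1892 — 18 in all.
No century exceptions apply. Count: 18.

18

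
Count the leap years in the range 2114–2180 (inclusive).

17

Years divisible by 4: 2116, 2120, …, 2180 — 17 in all.
No century exceptions apply. Count: 17.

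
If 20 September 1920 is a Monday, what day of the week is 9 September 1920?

Count forward from the earlier date (September 9, 1920) to the later (September 20, 1920):
Within September 1920: 20 − 9 = 11 days.
11 mod 7 = 4, so 4 days before Monday is Thursday.

Thursday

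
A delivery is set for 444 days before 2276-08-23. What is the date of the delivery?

2275-06-06

Count 444 days before August 23, 2276:
June 6, 2275 → June 6, 2276: 366 days (2276 is a leap year).
June 2276: 30 − 6 = 24 days remain.
Then July (31): 31 days.
August 1–23, 2276: 23 days.
Residual: 78 days.
Total: 444 days.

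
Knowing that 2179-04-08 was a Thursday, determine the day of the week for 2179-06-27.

Sunday

April 2179: 30 − 8 = 22 days remain.
Then May (31): 31 days.
June 1–27, 2179: 27 days.
Total: 22 + 31 + 27 = 80 days.
80 mod 7 = 3, so 3 days after Thursday is Sunday.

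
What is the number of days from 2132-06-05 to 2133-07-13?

403

June 2132: 30 − 5 = 25 days remain.
Then 12 full months totalling 365 days.
July 1–13, 2133: 13 days.
Total: 25 + 365 + 13 = 403 days.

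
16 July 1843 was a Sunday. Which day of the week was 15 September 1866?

From July 16, 1843 to July 16, 1866: 23 years, of which 6 contain a Feb 29 — 17×365 + 6×366 = 8401 days.
July 1866: 31 − 16 = 15 days remain.
Then August (31): 31 days.
September 1–15, 1866: 15 days.
Residual: 61 days.
Total: 8462 days.
8462 mod 7 = 6, so 6 days after Sunday is Saturday.

Saturday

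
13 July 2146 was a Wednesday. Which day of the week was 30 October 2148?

Day-of-year of July 13, 2146: 194.
Day-of-year of October 30, 2148: 304.
2146 has 365 days, so 365 − 194 = 171 days remain in 2146.
Full years: 2147: 365. Sum = 365.
Total: 171 + 365 + 304 = 840 days.
840 is a multiple of 7, so 30 October 2148 falls on the same weekday: Wednesday.

Wednesday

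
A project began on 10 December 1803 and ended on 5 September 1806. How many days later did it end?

1000

December 10, 1803 → December 10, 1804: 366 days (1804 is a leap year).
December 10, 1804 → December 10, 1805: 365 days.
December 1805: 31 − 10 = 21 days remain.
Then January (31), February 1806 (28), March (31), April (30), May (31), June (30), July (31), August (31): 31 + 28 + 31 + 30 + 31 + 30 + 31 + 31 = 243 days.
September 1–5, 1806: 5 days.
Residual: 269 days.
Total: 1000 days.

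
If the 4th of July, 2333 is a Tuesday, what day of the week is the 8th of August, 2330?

Count forward from the earlier date (August 8, 2330) to the later (July 4, 2333):
August 8, 2330 → August 8, 2331: 365 days.
August 8, 2331 → August 8, 2332: 366 days (2332 is a leap year).
August 2332: 31 − 8 = 23 days remain.
Then 10 full months totalling 303 days.
July 1–4, 2333: 4 days.
Residual: 330 days.
Total: 1061 days.
1061 mod 7 = 4, so 4 days before Tuesday is Friday.

Friday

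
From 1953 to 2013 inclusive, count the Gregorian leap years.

Years divisible by 4: 1956, 1960, …, 2012 — 15 in all.
2000 is divisible by 400, so still leap.
No century exceptions apply. Count: 15.

15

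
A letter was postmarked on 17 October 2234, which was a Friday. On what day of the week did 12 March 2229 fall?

Count forward from the earlier date (March 12, 2229) to the later (October 17, 2234):
March 12, 2229 → March 12, 2230: 365 days.
March 12, 2230 → March 12, 2231: 365 days.
March 12, 2231 → March 12, 2232: 366 days (2232 is a leap year).
March 12, 2232 → March 12, 2233: 365 days.
March 12, 2233 → March 12, 2234: 365 days.
March 2234: 31 − 12 = 19 days remain.
Then April (30), May (31), June (30), July (31), August (31), September (30): 30 + 31 + 30 + 31 + 31 + 30 = 183 days.
October 1–17, 2234: 17 days.
Residual: 219 days.
Total: 2045 days.
2045 mod 7 = 1, so 1 day before Friday is Thursday.

Thursday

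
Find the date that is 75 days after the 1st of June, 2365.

the 15th of August, 2365

Count 75 days after June 1, 2365:
June 2365: 30 − 1 = 29 days remain.
Then July (31): 31 days.
August 1–15, 2365: 15 days.
Total: 29 + 31 + 15 = 75 days.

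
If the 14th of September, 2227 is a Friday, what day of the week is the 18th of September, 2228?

September 14, 2227 → September 14, 2228: 366 days (2228 is a leap year).
Within September 2228: 18 − 14 = 4 days.
Total: 370 days.
370 mod 7 = 6, so 6 days after Friday is Thursday.

Thursday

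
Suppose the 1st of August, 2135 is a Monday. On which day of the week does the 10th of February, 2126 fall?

Count forward from the earlier date (February 10, 2126) to the later (August 1, 2135):
From February 10, 2126 to February 10, 2135: 9 years, of which 2 contain a Feb 29 — 7×365 + 2×366 = 3287 days.
February 2135: 28 − 10 = 18 days remain (2135 is not a leap year, so February has 28 days).
Then March (31), April (30), May (31), June (30), July (31): 31 + 30 + 31 + 30 + 31 = 153 days.
August 1, 2135: 1 day.
Residual: 172 days.
Total: 3459 days.
3459 mod 7 = 1, so 1 day before Monday is Sunday.

Sunday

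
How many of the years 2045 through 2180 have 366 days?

Years divisible by 4: 2048, 2052, …, 2180 — 34 in all.
Of these, 2100 is divisible by 100 but not 400, so not leap.
Leap years: 34 − 1 = 33.

33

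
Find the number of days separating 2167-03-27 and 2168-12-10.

Day-of-year of March 27, 2167: 86.
Day-of-year of December 10, 2168: 345.
2167 has 365 days, so 365 − 86 = 279 days remain in 2167.
Total: 279 + 345 = 624 days.

624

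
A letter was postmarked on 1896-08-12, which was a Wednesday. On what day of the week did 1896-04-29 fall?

Wednesday

Count forward from the earlier date (April 29, 1896) to the later (August 12, 1896):
April 1896: 30 − 29 = 1 day remains.
Then May (31), June (30), July (31): 31 + 30 + 31 = 92 days.
August 1–12, 1896: 12 days.
Total: 1 + 92 + 12 = 105 days.
105 is a multiple of 7, so 1896-04-29 falls on the same weekday: Wednesday.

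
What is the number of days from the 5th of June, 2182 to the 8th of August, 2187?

June 5, 2182 → June 5, 2183: 365 days.
June 5, 2183 → June 5, 2184: 366 days (2184 is a leap year).
June 5, 2184 → June 5, 2185: 365 days.
June 5, 2185 → June 5, 2186: 365 days.
June 5, 2186 → June 5, 2187: 365 days.
June 2187: 30 − 5 = 25 days remain.
Then July (31): 31 days.
August 1–8, 2187: 8 days.
Residual: 64 days.
Total: 1890 days.

1890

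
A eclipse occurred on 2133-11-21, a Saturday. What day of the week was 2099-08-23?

Count forward from the earlier date (August 23, 2099) to the later (November 21, 2133):
From August 23, 2099 to August 23, 2133: 34 years, of which 8 contain a Feb 29 — 26×365 + 8×366 = 12418 days.
(2100 is not a leap year (divisible by 100 but not 400).)
August 2133: 31 − 23 = 8 days remain.
Then September (30), October (31): 30 + 31 = 61 days.
November 1–21, 2133: 21 days.
Residual: 90 days.
Total: 12508 days.
12508 mod 7 = 6, so 6 days before Saturday is Sunday.

Sunday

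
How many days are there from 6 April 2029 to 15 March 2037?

Day-of-year of April 6, 2029: 96.
Day-of-year of March 15, 2037: 74.
2029 has 365 days, so 365 − 96 = 269 days remain in 2029.
Full years 2030–2036: 5 common + 2 leap = 5×365 + 2×366 = 2557 days.
Total: 269 + 2557 + 74 = 2900 days.

2900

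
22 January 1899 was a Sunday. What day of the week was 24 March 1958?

Day-of-year of January 22, 1899: 22.
Day-of-year of March 24, 1958: 83.
1899 has 365 days, so 365 − 22 = 343 days remain in 1899.
Full years 1900–1957: 44 common + 14 leap = 44×365 + 14×366 = 21184 days.
Total: 343 + 21184 + 83 = 21610 days.
21610 mod 7 = 1, so 1 day after Sunday is Monday.

Monday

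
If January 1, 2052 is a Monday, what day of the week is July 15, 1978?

Count forward from the earlier date (July 15, 1978) to the later (January 1, 2052):
From July 15, 1978 to July 15, 2051: 73 years, of which 18 contain a Feb 29 — 55×365 + 18×366 = 26663 days.
(2000 is a leap year (divisible by 400).)
July 2051: 31 − 15 = 16 days remain.
Then August (31), September (30), October (31), November (30), December (31): 31 + 30 + 31 + 30 + 31 = 153 days.
January 1, 2052: 1 day.
Residual: 170 days.
Total: 26833 days.
26833 mod 7 = 2, so 2 days before Monday is Saturday.

Saturday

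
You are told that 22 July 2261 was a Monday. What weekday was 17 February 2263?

July 22, 2261 → July 22, 2262: 365 days.
July 2262: 31 − 22 = 9 days remain.
Then August (31), September (30), October (31), November (30), December (31), January (31): 31 + 30 + 31 + 30 + 31 + 31 = 184 days.
February 1–17, 2263: 17 days (2263 is not a leap year).
Residual: 210 days.
Total: 575 days.
575 mod 7 = 1, so 1 day after Monday is Tuesday.

Tuesday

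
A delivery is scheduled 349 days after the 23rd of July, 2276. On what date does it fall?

the 7th of July, 2277

Count 349 days after July 23, 2276:
July 2276: 31 − 23 = 8 days remain.
Then 11 full months totalling 334 days.
July 1–7, 2277: 7 days.
Total: 8 + 334 + 7 = 349 days.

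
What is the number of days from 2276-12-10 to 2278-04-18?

Day-of-year of December 10, 2276: 345.
Day-of-year of April 18, 2278: 108.
2276 has 366 days, so 366 − 345 = 21 days remain in 2276.
Full years: 2277: 365. Sum = 365.
Total: 21 + 365 + 108 = 494 days.

494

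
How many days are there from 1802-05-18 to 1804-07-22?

796

Day-of-year of May 18, 1802: 138.
Day-of-year of July 22, 1804: 204.
1802 has 365 days, so 365 − 138 = 227 days remain in 1802.
Full years: 1803: 365. Sum = 365.
Total: 227 + 365 + 204 = 796 days.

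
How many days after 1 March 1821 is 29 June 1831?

3772

Day-of-year of March 1, 1821: 60.
Day-of-year of June 29, 1831: 180.
1821 has 365 days, so 365 − 60 = 305 days remain in 1821.
Full years 1822–1830: 7 common + 2 leap = 7×365 + 2×366 = 3287 days.
Total: 305 + 3287 + 180 = 3772 days.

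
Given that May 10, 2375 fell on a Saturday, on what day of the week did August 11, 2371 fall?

Count forward from the earlier date (August 11, 2371) to the later (May 10, 2375):
Day-of-year of August 11, 2371: 223.
Day-of-year of May 10, 2375: 130.
2371 has 365 days, so 365 − 223 = 142 days remain in 2371.
Full years: 2372: 366; 2373: 365; 2374: 365. Sum = 1096.
Total: 142 + 1096 + 130 = 1368 days.
1368 mod 7 = 3, so 3 days before Saturday is Wednesday.

Wednesday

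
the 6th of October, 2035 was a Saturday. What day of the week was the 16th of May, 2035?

Count forward from the earlier date (May 16, 2035) to the later (October 6, 2035):
May 2035: 31 − 16 = 15 days remain.
Then June (30), July (31), August (31), September (30): 30 + 31 + 31 + 30 = 122 days.
October 1–6, 2035: 6 days.
Total: 15 + 122 + 6 = 143 days.
143 mod 7 = 3, so 3 days before Saturday is Wednesday.

Wednesday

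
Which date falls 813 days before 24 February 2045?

4 December 2042

Count 813 days before February 24, 2045:
Day-of-year of December 4, 2042: 338.
Day-of-year of February 24, 2045: 55.
2042 has 365 days, so 365 − 338 = 27 days remain in 2042.
Full years: 2043: 365; 2044: 366. Sum = 731.
Total: 27 + 731 + 55 = 813 days.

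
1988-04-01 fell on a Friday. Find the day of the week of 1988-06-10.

April 1988: 30 − 1 = 29 days remain.
Then May (31): 31 days.
June 1–10, 1988: 10 days.
Total: 29 + 31 + 10 = 70 days.
70 is a multiple of 7, so 1988-06-10 falls on the same weekday: Friday.

Friday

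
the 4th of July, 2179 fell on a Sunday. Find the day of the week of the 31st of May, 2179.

Monday

Count forward from the earlier date (May 31, 2179) to the later (July 4, 2179):
May 2179: 31 − 31 = 0 days remain.
Then June (30): 30 days.
July 1–4, 2179: 4 days.
Total: 0 + 30 + 4 = 34 days.
34 mod 7 = 6, so 6 days before Sunday is Monday.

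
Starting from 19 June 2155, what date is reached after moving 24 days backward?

26 May 2155

Count 24 days before June 19, 2155:
May 2155: 31 − 26 = 5 days remain.
June 1–19, 2155: 19 days.
Total: 5 + 19 = 24 days.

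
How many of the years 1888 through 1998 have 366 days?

27

Years divisible by 4: 1888, 1892, …, 1996 — 28 in all.
Of these, 1900 is divisible by 100 but not 400, so not leap.
Leap years: 28 − 1 = 27.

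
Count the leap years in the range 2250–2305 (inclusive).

13

Years divisible by 4: 2252, 2256, …, 2304 — 14 in all.
Of these, 2300 is divisible by 100 but not 400, so not leap.
Leap years: 14 − 1 = 13.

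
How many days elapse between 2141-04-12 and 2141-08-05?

April 2141: 30 − 12 = 18 days remain.
Then May (31), June (30), July (31): 31 + 30 + 31 = 92 days.
August 1–5, 2141: 5 days.
Total: 18 + 92 + 5 = 115 days.

115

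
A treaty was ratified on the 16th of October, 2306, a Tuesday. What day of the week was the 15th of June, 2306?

Friday

Count forward from the earlier date (June 15, 2306) to the later (October 16, 2306):
June 2306: 30 − 15 = 15 days remain.
Then July (31), August (31), September (30): 31 + 31 + 30 = 92 days.
October 1–16, 2306: 16 days.
Total: 15 + 92 + 16 = 123 days.
123 mod 7 = 4, so 4 days before Tuesday is Friday.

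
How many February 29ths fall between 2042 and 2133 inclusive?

22

Years divisible by 4: 2044, 2048, …, 2132 — 23 in all.
Of these, 2100 is divisible by 100 but not 400, so not leap.
Leap years: 23 − 1 = 22.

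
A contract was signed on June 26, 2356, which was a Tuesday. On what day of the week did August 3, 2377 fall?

From June 26, 2356 to June 26, 2377: 21 years, of which 5 contain a Feb 29 — 16×365 + 5×366 = 7670 days.
June 2377: 30 − 26 = 4 days remain.
Then July (31): 31 days.
August 1–3, 2377: 3 days.
Residual: 38 days.
Total: 7708 days.
7708 mod 7 = 1, so 1 day after Tuesday is Wednesday.

Wednesday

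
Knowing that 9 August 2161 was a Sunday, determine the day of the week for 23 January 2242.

Sunday

Day-of-year of August 9, 2161: 221.
Day-of-year of January 23, 2242: 23.
2161 has 365 days, so 365 − 221 = 144 days remain in 2161.
Full years 2162–2241: 61 common + 19 leap = 61×365 + 19×366 = 29219 days.
Total: 144 + 29219 + 23 = 29386 days.
29386 is a multiple of 7, so 23 January 2242 falls on the same weekday: Sunday.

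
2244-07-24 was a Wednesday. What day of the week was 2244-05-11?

Count forward from the earlier date (May 11, 2244) to the later (July 24, 2244):
May 2244: 31 − 11 = 20 days remain.
Then June (30): 30 days.
July 1–24, 2244: 24 days.
Total: 20 + 30 + 24 = 74 days.
74 mod 7 = 4, so 4 days before Wednesday is Saturday.

Saturday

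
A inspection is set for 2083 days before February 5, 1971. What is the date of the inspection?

May 24, 1965

Count 2083 days before February 5, 1971:
Day-of-year of May 24, 1965: 144.
Day-of-year of February 5, 1971: 36.
1965 has 365 days, so 365 − 144 = 221 days remain in 1965.
Full years: 1966: 365; 1967: 365; 1968: 366; 1969: 365; 1970: 365. Sum = 1826.
Total: 221 + 1826 + 36 = 2083 days.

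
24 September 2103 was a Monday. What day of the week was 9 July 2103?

Monday

Count forward from the earlier date (July 9, 2103) to the later (September 24, 2103):
July 2103: 31 − 9 = 22 days remain.
Then August (31): 31 days.
September 1–24, 2103: 24 days.
Total: 22 + 31 + 24 = 77 days.
77 is a multiple of 7, so 9 July 2103 falls on the same weekday: Monday.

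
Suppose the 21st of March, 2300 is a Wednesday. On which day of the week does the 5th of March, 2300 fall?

Count forward from the earlier date (March 5, 2300) to the later (March 21, 2300):
Within March 2300: 21 − 5 = 16 days.
16 mod 7 = 2, so 2 days before Wednesday is Monday.

Monday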